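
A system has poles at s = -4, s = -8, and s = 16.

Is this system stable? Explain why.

Pole(s) at s = 16 are not in the left half-plane. System is unstable.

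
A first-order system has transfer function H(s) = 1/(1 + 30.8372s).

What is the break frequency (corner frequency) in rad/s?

Corner frequency = 1/τ = 1/30.8372 = 0.032 rad/s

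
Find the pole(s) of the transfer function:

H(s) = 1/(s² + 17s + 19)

Discriminant = 17² - 4×1×19 = 289 - 76 = 213 > 0, so two distinct real poles. Using quadratic formula: s = (-17 ± √213)/(2×1) = (-17 ± √213)/2, with √213 ≈ 14.5945. s₁ ≈ -1.2027, s₂ ≈ -15.7973. Poles: s₁ = -1.2027, s₂ = -15.7973.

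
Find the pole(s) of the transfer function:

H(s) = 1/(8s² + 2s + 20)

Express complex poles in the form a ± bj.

Discriminant = 2² - 4×8×20 = 4 - 640 = -636 < 0, so the poles are a complex conjugate pair s = (-2 ± j√636)/(2×8). Real part = -2/(2×8) = -2/16 = -0.125; imaginary part = ±√636/(2×8) ≈ 1.5762. Poles: s = -0.125 ± 1.5762j.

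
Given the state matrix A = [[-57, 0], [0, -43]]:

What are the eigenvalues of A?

For diagonal matrix, eigenvalues are diagonal entries: λ₁ = -57, λ₂ = -43.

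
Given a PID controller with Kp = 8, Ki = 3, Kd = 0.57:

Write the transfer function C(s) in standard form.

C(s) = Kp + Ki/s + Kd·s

Substituting values: C(s) = 8 + 3/s + 0.57s = (0.57s² + 8s + 3)/s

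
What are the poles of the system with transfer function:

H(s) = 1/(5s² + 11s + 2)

Discriminant = 11² - 4×5×2 = 121 - 40 = 81 > 0, so two distinct real poles. Using quadratic formula: s = (-11 ± √81)/(2×5) = (-11 ± √81)/10, with √81 = 9. s₁ = -2/10 = -0.2, s₂ = -20/10 = -2. Poles: s₁ = -0.2, s₂ = -2.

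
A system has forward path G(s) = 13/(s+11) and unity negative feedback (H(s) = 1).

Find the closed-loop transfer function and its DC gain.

T(s) = G/(1+GH) = [13/(s+11)] / [1 + 13/(s+11)] = 13/(s+11+13) = 13/(s+24). DC gain = 13/24 = 0.5417.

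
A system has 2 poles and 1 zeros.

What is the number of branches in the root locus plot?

Root locus has n branches where n = number of poles = 2.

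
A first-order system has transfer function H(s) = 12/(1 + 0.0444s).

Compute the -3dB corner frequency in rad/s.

Corner frequency = 1/τ = 1/0.0444 = 22.523 rad/s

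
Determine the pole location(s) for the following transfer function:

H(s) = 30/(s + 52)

Pole is where denominator = 0: s + 52 = 0, so s = -52.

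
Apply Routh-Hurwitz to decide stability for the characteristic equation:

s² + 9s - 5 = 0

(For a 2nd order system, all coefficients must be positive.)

Coefficients: 1, 9, -5. c=-5 not positive, so system is unstable.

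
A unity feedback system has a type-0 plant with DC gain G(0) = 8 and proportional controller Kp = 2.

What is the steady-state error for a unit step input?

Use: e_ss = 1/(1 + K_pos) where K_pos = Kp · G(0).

K_pos = Kp · G(0) = 2 × 8 = 16. e_ss = 1/(1 + 16) = 0.0588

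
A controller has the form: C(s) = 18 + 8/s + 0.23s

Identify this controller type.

This is a Proportional-Integral-Derivative (PID) controller.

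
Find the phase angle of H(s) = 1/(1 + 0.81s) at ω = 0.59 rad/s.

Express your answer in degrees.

Phase = -arctan(ωτ) = -arctan(0.59 × 0.81) = -25.5°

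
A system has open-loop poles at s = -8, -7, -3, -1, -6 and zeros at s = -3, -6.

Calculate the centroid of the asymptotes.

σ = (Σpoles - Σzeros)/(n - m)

σ = (Σpoles - Σzeros)/(n - m) = (-25 - (-9))/(5 - 2) = -16/3 = -5.33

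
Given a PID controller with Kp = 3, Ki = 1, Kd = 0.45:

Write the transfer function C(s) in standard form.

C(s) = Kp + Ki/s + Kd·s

Substituting values: C(s) = 3 + 1/s + 0.45s = (0.45s² + 3s + 1)/s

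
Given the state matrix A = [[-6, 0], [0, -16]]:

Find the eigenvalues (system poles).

For diagonal matrix, eigenvalues are diagonal entries: λ₁ = -6, λ₂ = -16.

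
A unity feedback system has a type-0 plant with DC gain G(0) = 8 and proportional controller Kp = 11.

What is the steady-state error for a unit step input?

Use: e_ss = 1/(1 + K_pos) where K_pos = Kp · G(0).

K_pos = Kp · G(0) = 11 × 8 = 88. e_ss = 1/(1 + 88) = 0.0112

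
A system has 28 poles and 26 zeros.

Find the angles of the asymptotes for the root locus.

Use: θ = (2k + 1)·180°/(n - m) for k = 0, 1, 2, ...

n - m = 28 - 26 = 2. Angles: θk = (2k + 1)·180°/2 = 90°, 270°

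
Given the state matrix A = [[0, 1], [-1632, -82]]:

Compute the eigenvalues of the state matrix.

det(A - λI) = λ² - (-82)λ + 1632 = (λ - (-34))(λ - (-48)). Eigenvalues: -34, -48.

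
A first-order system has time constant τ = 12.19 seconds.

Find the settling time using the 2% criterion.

For first-order system, 2% settling time ≈ 4τ = 4 × 12.19 = 48.76 s.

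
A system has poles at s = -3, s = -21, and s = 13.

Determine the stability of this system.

Pole(s) at s = 13 are not in the left half-plane. System is unstable.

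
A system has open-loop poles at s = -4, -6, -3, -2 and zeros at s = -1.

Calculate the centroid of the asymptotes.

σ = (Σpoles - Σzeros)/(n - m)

σ = (Σpoles - Σzeros)/(n - m) = (-15 - (-1))/(4 - 1) = -14/3 = -4.67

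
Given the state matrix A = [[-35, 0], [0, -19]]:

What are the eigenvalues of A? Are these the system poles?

For diagonal matrix, eigenvalues are diagonal entries: λ₁ = -35, λ₂ = -19. Eigenvalues of A = system poles.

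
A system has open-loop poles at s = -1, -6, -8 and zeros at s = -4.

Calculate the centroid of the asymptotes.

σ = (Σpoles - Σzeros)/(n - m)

σ = (Σpoles - Σzeros)/(n - m) = (-15 - (-4))/(3 - 1) = -11/2 = -5.5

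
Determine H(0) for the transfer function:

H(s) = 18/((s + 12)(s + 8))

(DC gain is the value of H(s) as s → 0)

DC gain = H(0) = 18/(12 × 8) = 18/96 = 0.1875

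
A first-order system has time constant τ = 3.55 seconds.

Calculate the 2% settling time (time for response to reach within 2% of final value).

For first-order system, 2% settling time ≈ 4τ = 4 × 3.55 = 14.2 s.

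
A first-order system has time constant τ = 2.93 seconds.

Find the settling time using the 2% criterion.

For first-order system, 2% settling time ≈ 4τ = 4 × 2.93 = 11.72 s.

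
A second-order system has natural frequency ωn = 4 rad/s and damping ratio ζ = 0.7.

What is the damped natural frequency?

ωd = ωn√(1 - ζ²) = 4√(1 - 0.7²) = 2.86 rad/s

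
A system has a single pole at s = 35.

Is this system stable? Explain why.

Pole at s = 35 is in the right half-plane. Unstable.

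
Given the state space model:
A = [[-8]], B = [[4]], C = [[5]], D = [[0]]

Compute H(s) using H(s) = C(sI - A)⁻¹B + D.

(sI - A)⁻¹ = 1/(s + 8). H(s) = 5 × 4/(s + 8) + 0 = 20/(s + 8).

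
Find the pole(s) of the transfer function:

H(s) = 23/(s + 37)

Pole is where denominator = 0: s + 37 = 0, so s = -37.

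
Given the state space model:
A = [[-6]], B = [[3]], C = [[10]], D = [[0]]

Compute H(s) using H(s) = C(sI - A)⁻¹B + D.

(sI - A)⁻¹ = 1/(s + 6). H(s) = 10 × 3/(s + 6) + 0 = 30/(s + 6).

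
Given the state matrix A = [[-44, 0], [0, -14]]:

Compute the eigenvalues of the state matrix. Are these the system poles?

For diagonal matrix, eigenvalues are diagonal entries: λ₁ = -44, λ₂ = -14. Eigenvalues of A = system poles.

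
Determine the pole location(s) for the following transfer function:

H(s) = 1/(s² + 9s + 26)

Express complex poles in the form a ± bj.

Discriminant = 9² - 4×1×26 = 81 - 104 = -23 < 0, so the poles are a complex conjugate pair s = (-9 ± j√23)/(2×1). Real part = -9/(2×1) = -9/2 = -4.5; imaginary part = ±√23/(2×1) ≈ 2.3979. Poles: s = -4.5 ± 2.3979j.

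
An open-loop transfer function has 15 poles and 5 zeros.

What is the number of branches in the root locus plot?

Root locus has n branches where n = number of poles = 15.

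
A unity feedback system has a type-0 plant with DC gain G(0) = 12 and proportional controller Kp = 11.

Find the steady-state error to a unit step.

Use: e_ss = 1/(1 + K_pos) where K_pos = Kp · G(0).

K_pos = Kp · G(0) = 11 × 12 = 132. e_ss = 1/(1 + 132) = 0.0075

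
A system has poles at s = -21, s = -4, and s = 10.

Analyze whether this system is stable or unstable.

Pole(s) at s = 10 are not in the left half-plane. System is unstable.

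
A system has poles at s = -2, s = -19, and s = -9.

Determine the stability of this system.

All poles are in the left half-plane. System is stable.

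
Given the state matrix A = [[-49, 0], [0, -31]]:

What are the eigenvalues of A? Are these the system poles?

For diagonal matrix, eigenvalues are diagonal entries: λ₁ = -49, λ₂ = -31. Eigenvalues of A = system poles.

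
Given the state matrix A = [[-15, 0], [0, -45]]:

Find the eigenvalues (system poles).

For diagonal matrix, eigenvalues are diagonal entries: λ₁ = -15, λ₂ = -45.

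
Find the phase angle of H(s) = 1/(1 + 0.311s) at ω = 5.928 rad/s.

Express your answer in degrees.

Phase = -arctan(ωτ) = -arctan(5.928 × 0.311) = -61.5°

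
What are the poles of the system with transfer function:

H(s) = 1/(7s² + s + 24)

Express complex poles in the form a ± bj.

Discriminant = 1² - 4×7×24 = 1 - 672 = -671 < 0, so the poles are a complex conjugate pair s = (-1 ± j√671)/(2×7). Real part = -1/(2×7) = -1/14 ≈ -0.0714; imaginary part = ±√671/(2×7) ≈ 1.8503. Poles: s = -0.0714 ± 1.8503j.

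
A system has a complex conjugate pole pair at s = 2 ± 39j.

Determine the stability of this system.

Real part of poles is 2 (> 0, right half-plane). Unstable.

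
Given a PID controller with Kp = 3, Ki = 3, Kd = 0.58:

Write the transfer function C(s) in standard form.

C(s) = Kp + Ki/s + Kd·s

Substituting values: C(s) = 3 + 3/s + 0.58s = (0.58s² + 3s + 3)/s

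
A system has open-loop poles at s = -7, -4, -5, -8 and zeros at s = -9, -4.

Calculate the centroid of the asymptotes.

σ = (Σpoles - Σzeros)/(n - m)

σ = (Σpoles - Σzeros)/(n - m) = (-24 - (-13))/(4 - 2) = -11/2 = -5.5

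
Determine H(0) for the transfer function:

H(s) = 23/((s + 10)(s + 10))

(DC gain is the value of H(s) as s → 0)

DC gain = H(0) = 23/(10 × 10) = 23/100 = 0.23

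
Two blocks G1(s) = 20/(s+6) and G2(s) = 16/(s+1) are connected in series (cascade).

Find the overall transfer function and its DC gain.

Series: multiply transfer functions. G_eq = 20/(s+6) × 16/(s+1) = 320/((s+6)(s+1)). DC gain = 320/(6×1) = 53.3333.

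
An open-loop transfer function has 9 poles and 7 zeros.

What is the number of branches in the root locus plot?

Root locus has n branches where n = number of poles = 9.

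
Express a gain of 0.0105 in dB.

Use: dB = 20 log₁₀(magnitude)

dB = 20 log₁₀(0.0105) = -39.6 dB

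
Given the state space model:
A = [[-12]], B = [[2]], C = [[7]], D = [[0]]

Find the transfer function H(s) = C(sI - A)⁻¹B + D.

(sI - A)⁻¹ = 1/(s + 12). H(s) = 7 × 2/(s + 12) + 0 = 14/(s + 12).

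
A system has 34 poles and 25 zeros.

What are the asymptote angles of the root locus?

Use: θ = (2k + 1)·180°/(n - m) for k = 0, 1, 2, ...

n - m = 34 - 25 = 9. Angles: θk = (2k + 1)·180°/9 = 20°, 60°, 100°, 140°, 180°, 220°, 260°, 300°, 340°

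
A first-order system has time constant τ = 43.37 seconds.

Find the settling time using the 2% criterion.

For first-order system, 2% settling time ≈ 4τ = 4 × 43.37 = 173.48 s.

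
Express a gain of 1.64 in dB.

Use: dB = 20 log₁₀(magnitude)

dB = 20 log₁₀(1.64) = 4.3 dB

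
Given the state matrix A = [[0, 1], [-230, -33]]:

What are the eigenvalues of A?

det(A - λI) = λ² - (-33)λ + 230 = (λ - (-10))(λ - (-23)). Eigenvalues: -10, -23.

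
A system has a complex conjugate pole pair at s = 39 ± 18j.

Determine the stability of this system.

Real part of poles is 39 (> 0, right half-plane). Unstable.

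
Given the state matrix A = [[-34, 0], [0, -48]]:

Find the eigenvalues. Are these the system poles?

For diagonal matrix, eigenvalues are diagonal entries: λ₁ = -34, λ₂ = -48. Eigenvalues of A = system poles.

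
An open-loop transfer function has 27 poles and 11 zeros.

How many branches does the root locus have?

Root locus has n branches where n = number of poles = 27.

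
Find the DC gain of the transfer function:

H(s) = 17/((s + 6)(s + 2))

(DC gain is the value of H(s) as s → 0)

DC gain = H(0) = 17/(6 × 2) = 17/12 = 1.4167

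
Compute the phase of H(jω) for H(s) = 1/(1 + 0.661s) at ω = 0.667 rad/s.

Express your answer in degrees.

Phase = -arctan(ωτ) = -arctan(0.667 × 0.661) = -23.8°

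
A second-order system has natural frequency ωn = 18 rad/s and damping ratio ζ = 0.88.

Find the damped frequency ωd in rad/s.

ωd = ωn√(1 - ζ²) = 18√(1 - 0.88²) = 8.55 rad/s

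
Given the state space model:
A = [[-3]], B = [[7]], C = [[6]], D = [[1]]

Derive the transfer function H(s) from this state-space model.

(sI - A)⁻¹ = 1/(s + 3). H(s) = 6×7/(s + 3) + 1 = (s + 45)/(s + 3).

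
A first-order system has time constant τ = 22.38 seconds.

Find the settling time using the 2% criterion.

For first-order system, 2% settling time ≈ 4τ = 4 × 22.38 = 89.52 s.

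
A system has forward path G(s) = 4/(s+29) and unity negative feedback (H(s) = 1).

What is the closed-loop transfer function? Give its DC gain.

T(s) = G/(1+GH) = [4/(s+29)] / [1 + 4/(s+29)] = 4/(s+29+4) = 4/(s+33). DC gain = 4/33 = 0.1212.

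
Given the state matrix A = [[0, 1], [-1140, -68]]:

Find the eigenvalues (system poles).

det(A - λI) = λ² - (-68)λ + 1140 = (λ - (-38))(λ - (-30)). Eigenvalues: -38, -30.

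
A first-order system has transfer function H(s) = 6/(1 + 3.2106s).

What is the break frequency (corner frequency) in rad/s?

Corner frequency = 1/τ = 1/3.2106 = 0.311 rad/s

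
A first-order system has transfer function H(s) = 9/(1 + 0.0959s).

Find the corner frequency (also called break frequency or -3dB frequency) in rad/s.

Corner frequency = 1/τ = 1/0.0959 = 10.428 rad/s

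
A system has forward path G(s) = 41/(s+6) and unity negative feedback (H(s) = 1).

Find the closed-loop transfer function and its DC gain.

T(s) = G/(1+GH) = [41/(s+6)] / [1 + 41/(s+6)] = 41/(s+6+41) = 41/(s+47). DC gain = 41/47 = 0.8723.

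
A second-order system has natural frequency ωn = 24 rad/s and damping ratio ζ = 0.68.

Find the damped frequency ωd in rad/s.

ωd = ωn√(1 - ζ²) = 24√(1 - 0.68²) = 17.6 rad/s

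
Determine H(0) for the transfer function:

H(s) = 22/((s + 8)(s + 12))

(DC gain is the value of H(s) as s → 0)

DC gain = H(0) = 22/(8 × 12) = 22/96 = 0.2292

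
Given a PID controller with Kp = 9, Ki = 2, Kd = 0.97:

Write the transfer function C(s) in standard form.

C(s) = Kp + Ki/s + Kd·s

Substituting values: C(s) = 9 + 2/s + 0.97s = (0.97s² + 9s + 2)/s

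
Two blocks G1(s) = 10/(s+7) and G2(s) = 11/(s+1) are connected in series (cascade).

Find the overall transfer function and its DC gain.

Series: multiply transfer functions. G_eq = 10/(s+7) × 11/(s+1) = 110/((s+7)(s+1)). DC gain = 110/(7×1) = 15.7143.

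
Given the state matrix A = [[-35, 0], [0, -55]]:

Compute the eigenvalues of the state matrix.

For diagonal matrix, eigenvalues are diagonal entries: λ₁ = -35, λ₂ = -55.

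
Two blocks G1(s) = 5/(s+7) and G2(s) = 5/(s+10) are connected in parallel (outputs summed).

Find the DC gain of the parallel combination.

Parallel: G_eq = G1 + G2. DC gain = G1(0) + G2(0) = 5/7 + 5/10 = 0.7143 + 0.5 = 1.2143.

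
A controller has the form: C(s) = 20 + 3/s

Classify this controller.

This is a Proportional-Integral (PI) controller.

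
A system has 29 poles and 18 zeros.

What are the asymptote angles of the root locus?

n - m = 29 - 18 = 11. Angles: θk = (2k + 1)·180°/11 = 16.36°, 49.09°, 81.82°, 114.55°, 147.27°, 180°, 212.73°, 245.45°, 278.18°, 310.91°, 343.64°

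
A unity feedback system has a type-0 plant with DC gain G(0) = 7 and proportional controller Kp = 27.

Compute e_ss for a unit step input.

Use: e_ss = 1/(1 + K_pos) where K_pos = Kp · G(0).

K_pos = Kp · G(0) = 27 × 7 = 189. e_ss = 1/(1 + 189) = 0.0053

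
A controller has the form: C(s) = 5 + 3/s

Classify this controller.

This is a Proportional-Integral (PI) controller.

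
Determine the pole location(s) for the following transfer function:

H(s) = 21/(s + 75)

Pole is where denominator = 0: s + 75 = 0, so s = -75.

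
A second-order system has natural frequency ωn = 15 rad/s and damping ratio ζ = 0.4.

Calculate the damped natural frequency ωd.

ωd = ωn√(1 - ζ²) = 15√(1 - 0.4²) = 13.75 rad/s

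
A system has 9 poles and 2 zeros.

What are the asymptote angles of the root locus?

n - m = 9 - 2 = 7. Angles: θk = (2k + 1)·180°/7 = 25.71°, 77.14°, 128.57°, 180°, 231.43°, 282.86°, 334.29°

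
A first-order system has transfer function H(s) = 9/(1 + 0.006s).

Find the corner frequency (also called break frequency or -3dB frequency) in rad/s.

Corner frequency = 1/τ = 1/0.006 = 166.667 rad/s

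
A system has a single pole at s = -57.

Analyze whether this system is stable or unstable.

Pole at s = -57 is in the left half-plane. Stable.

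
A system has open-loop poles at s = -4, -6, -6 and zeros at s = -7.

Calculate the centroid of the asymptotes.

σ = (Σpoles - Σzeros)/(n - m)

σ = (Σpoles - Σzeros)/(n - m) = (-16 - (-7))/(3 - 1) = -9/2 = -4.5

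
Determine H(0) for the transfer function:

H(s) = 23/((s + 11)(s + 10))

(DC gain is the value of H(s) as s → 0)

DC gain = H(0) = 23/(11 × 10) = 23/110 = 0.2091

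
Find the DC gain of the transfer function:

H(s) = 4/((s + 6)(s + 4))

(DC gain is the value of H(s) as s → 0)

DC gain = H(0) = 4/(6 × 4) = 4/24 = 0.1667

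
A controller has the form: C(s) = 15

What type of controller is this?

This is a Proportional (P) controller.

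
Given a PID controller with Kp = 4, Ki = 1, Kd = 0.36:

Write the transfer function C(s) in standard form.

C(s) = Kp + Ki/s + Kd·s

Substituting values: C(s) = 4 + 1/s + 0.36s = (0.36s² + 4s + 1)/s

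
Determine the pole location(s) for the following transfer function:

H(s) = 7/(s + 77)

Pole is where denominator = 0: s + 77 = 0, so s = -77.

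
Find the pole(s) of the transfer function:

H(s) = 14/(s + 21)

Pole is where denominator = 0: s + 21 = 0, so s = -21.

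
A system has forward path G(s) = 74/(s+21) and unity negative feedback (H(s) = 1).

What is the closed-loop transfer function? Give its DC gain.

T(s) = G/(1+GH) = [74/(s+21)] / [1 + 74/(s+21)] = 74/(s+21+74) = 74/(s+95). DC gain = 74/95 = 0.7789.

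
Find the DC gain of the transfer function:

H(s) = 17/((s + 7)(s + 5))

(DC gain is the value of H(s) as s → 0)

DC gain = H(0) = 17/(7 × 5) = 17/35 = 0.4857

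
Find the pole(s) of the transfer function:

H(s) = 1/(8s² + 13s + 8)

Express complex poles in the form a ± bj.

Discriminant = 13² - 4×8×8 = 169 - 256 = -87 < 0, so the poles are a complex conjugate pair s = (-13 ± j√87)/(2×8). Real part = -13/(2×8) = -13/16 = -0.8125; imaginary part = ±√87/(2×8) ≈ 0.5830. Poles: s = -0.8125 ± 0.5830j.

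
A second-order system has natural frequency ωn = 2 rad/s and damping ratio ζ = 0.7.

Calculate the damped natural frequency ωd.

ωd = ωn√(1 - ζ²) = 2√(1 - 0.7²) = 1.43 rad/s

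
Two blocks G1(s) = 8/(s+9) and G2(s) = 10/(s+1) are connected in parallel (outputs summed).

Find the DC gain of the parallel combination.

Parallel: G_eq = G1 + G2. DC gain = G1(0) + G2(0) = 8/9 + 10/1 = 0.8889 + 10 = 10.8889.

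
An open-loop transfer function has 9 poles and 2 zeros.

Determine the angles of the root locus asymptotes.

n - m = 9 - 2 = 7. Angles: θk = (2k + 1)·180°/7 = 25.71°, 77.14°, 128.57°, 180°, 231.43°, 282.86°, 334.29°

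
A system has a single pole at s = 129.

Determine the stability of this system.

Pole at s = 129 is in the right half-plane. Unstable.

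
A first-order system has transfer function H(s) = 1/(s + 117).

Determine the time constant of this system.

For H(s) = 1/(s + 1/τ), the pole is at -1/τ = -117, so τ = 1/117 = 0.0085 s.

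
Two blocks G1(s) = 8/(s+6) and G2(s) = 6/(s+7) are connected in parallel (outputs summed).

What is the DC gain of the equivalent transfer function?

Parallel: G_eq = G1 + G2. DC gain = G1(0) + G2(0) = 8/6 + 6/7 = 1.3333 + 0.8571 = 2.1905.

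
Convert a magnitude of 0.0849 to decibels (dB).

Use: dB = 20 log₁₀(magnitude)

dB = 20 log₁₀(0.0849) = -21.4 dB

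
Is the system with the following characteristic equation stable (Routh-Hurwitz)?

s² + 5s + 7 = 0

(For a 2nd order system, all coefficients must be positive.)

Coefficients: 1, 5, 7. All positive, so system is stable.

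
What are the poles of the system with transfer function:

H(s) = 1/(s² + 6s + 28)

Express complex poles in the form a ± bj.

Discriminant = 6² - 4×1×28 = 36 - 112 = -76 < 0, so the poles are a complex conjugate pair s = (-6 ± j√76)/(2×1). Real part = -6/(2×1) = -6/2 = -3; imaginary part = ±√76/(2×1) ≈ 4.3589. Poles: s = -3 ± 4.3589j.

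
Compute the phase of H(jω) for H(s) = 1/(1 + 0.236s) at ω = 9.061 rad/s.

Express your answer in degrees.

Phase = -arctan(ωτ) = -arctan(9.061 × 0.236) = -64.9°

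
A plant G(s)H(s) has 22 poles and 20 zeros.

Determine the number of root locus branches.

Root locus has n branches where n = number of poles = 22.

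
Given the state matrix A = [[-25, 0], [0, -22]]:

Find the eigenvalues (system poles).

For diagonal matrix, eigenvalues are diagonal entries: λ₁ = -25, λ₂ = -22.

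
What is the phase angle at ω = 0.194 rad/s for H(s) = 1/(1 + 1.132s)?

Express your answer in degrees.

Phase = -arctan(ωτ) = -arctan(0.194 × 1.132) = -12.4°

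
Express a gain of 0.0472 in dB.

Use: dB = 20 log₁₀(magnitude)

dB = 20 log₁₀(0.0472) = -26.5 dB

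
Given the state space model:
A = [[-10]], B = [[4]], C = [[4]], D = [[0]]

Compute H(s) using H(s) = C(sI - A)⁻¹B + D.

(sI - A)⁻¹ = 1/(s + 10). H(s) = 4 × 4/(s + 10) + 0 = 16/(s + 10).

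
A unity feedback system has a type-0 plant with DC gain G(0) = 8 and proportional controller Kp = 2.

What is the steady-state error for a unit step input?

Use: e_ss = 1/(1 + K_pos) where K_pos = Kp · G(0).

K_pos = Kp · G(0) = 2 × 8 = 16. e_ss = 1/(1 + 16) = 0.0588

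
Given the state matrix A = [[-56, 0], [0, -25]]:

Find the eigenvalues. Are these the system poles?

For diagonal matrix, eigenvalues are diagonal entries: λ₁ = -56, λ₂ = -25. Eigenvalues of A = system poles.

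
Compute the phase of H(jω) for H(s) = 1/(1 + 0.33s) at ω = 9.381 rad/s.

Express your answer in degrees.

Phase = -arctan(ωτ) = -arctan(9.381 × 0.33) = -72.1°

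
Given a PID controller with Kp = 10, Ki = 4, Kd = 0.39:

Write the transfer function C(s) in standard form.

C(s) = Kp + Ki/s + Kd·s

Substituting values: C(s) = 10 + 4/s + 0.39s = (0.39s² + 10s + 4)/s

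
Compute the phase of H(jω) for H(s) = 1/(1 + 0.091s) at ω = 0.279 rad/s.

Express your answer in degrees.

Phase = -arctan(ωτ) = -arctan(0.279 × 0.091) = -1.5°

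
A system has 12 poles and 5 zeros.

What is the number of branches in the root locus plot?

Root locus has n branches where n = number of poles = 12.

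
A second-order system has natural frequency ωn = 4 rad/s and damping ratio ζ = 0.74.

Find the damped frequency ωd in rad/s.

ωd = ωn√(1 - ζ²) = 4√(1 - 0.74²) = 2.69 rad/s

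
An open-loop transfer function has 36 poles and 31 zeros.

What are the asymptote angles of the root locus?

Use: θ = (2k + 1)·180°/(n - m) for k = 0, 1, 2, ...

n - m = 36 - 31 = 5. Angles: θk = (2k + 1)·180°/5 = 36°, 108°, 180°, 252°, 324°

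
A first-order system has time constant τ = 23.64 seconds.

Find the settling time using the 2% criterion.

For first-order system, 2% settling time ≈ 4τ = 4 × 23.64 = 94.56 s.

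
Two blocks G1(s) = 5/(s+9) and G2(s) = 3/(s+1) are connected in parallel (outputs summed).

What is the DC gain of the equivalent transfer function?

Parallel: G_eq = G1 + G2. DC gain = G1(0) + G2(0) = 5/9 + 3/1 = 0.5556 + 3 = 3.5556.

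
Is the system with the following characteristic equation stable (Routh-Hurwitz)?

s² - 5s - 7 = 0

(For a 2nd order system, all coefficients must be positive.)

Coefficients: 1, -5, -7. b=-5, c=-7 not positive, so system is unstable.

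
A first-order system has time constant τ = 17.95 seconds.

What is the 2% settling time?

For first-order system, 2% settling time ≈ 4τ = 4 × 17.95 = 71.8 s.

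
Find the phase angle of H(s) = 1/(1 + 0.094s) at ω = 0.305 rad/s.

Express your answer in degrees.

Phase = -arctan(ωτ) = -arctan(0.305 × 0.094) = -1.6°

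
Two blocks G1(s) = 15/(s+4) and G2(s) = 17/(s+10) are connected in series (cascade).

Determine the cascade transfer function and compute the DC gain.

Series: multiply transfer functions. G_eq = 15/(s+4) × 17/(s+10) = 255/((s+4)(s+10)). DC gain = 255/(4×10) = 6.375.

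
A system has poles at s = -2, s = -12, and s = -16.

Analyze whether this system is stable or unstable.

All poles are in the left half-plane. System is stable.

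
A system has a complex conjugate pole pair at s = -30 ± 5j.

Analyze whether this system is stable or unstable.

Real part of poles is -30 (< 0, left half-plane). Stable.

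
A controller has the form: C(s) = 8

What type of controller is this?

This is a Proportional (P) controller.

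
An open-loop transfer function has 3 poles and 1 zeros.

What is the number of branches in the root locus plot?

Root locus has n branches where n = number of poles = 3.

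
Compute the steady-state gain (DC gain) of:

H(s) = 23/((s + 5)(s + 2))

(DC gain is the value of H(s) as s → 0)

DC gain = H(0) = 23/(5 × 2) = 23/10 = 2.3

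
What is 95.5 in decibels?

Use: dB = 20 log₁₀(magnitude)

dB = 20 log₁₀(95.5) = 39.6 dB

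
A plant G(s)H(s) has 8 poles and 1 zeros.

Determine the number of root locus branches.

Root locus has n branches where n = number of poles = 8.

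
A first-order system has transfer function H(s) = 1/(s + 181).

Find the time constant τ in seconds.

For H(s) = 1/(s + 1/τ), the pole is at -1/τ = -181, so τ = 1/181 = 0.0055 s.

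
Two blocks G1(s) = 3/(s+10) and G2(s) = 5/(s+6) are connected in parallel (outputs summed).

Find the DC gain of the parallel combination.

Parallel: G_eq = G1 + G2. DC gain = G1(0) + G2(0) = 3/10 + 5/6 = 0.3 + 0.8333 = 1.1333.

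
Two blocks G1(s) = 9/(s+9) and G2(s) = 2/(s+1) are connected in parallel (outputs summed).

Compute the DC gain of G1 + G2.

Parallel: G_eq = G1 + G2. DC gain = G1(0) + G2(0) = 9/9 + 2/1 = 1 + 2 = 3.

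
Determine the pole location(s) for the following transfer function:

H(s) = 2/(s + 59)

Pole is where denominator = 0: s + 59 = 0, so s = -59.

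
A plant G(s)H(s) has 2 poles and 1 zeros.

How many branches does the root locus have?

Root locus has n branches where n = number of poles = 2.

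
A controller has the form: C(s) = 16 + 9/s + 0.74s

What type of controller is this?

This is a Proportional-Integral-Derivative (PID) controller.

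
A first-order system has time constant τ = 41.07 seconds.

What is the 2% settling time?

For first-order system, 2% settling time ≈ 4τ = 4 × 41.07 = 164.28 s.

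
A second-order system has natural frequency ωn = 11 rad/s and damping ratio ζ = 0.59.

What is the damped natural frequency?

ωd = ωn√(1 - ζ²) = 11√(1 - 0.59²) = 8.88 rad/s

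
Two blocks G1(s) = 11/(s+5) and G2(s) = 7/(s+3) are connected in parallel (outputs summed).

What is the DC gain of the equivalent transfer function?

Parallel: G_eq = G1 + G2. DC gain = G1(0) + G2(0) = 11/5 + 7/3 = 2.2 + 2.3333 = 4.5333.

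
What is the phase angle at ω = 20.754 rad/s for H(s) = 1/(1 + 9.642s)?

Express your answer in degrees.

Phase = -arctan(ωτ) = -arctan(20.754 × 9.642) = -89.7°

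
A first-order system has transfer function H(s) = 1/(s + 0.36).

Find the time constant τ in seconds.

For H(s) = 1/(s + 1/τ), the pole is at -1/τ = -0.36, so τ = 1/0.36 = 2.7778 s.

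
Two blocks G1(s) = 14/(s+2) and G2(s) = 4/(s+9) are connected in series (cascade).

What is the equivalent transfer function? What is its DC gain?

Series: multiply transfer functions. G_eq = 14/(s+2) × 4/(s+9) = 56/((s+2)(s+9)). DC gain = 56/(2×9) = 3.1111.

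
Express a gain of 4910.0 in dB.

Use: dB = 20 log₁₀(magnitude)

dB = 20 log₁₀(4910.0) = 73.8 dB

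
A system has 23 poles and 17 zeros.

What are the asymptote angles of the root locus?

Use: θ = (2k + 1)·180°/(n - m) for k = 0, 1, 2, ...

n - m = 23 - 17 = 6. Angles: θk = (2k + 1)·180°/6 = 30°, 90°, 150°, 210°, 270°, 330°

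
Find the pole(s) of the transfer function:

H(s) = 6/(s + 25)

Pole is where denominator = 0: s + 25 = 0, so s = -25.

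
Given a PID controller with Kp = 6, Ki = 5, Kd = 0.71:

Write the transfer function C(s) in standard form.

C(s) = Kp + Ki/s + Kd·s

Substituting values: C(s) = 6 + 5/s + 0.71s = (0.71s² + 6s + 5)/s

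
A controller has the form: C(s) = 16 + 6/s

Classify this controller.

This is a Proportional-Integral (PI) controller.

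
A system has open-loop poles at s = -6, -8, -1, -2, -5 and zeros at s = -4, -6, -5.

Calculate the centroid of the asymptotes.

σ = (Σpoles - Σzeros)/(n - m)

σ = (Σpoles - Σzeros)/(n - m) = (-22 - (-15))/(5 - 3) = -7/2 = -3.5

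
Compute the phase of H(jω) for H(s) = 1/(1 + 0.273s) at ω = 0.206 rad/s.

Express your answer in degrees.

Phase = -arctan(ωτ) = -arctan(0.206 × 0.273) = -3.2°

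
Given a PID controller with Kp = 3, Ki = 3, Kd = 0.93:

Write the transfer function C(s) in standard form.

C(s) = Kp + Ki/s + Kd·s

Substituting values: C(s) = 3 + 3/s + 0.93s = (0.93s² + 3s + 3)/s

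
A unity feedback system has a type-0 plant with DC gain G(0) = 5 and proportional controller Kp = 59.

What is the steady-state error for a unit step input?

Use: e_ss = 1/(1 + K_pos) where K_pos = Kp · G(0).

K_pos = Kp · G(0) = 59 × 5 = 295. e_ss = 1/(1 + 295) = 0.0034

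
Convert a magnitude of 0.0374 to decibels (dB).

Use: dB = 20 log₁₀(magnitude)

dB = 20 log₁₀(0.0374) = -28.5 dB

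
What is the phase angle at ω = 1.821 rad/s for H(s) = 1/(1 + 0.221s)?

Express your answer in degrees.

Phase = -arctan(ωτ) = -arctan(1.821 × 0.221) = -21.9°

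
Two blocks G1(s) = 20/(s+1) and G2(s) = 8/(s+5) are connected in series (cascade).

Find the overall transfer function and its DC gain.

Series: multiply transfer functions. G_eq = 20/(s+1) × 8/(s+5) = 160/((s+1)(s+5)). DC gain = 160/(1×5) = 32.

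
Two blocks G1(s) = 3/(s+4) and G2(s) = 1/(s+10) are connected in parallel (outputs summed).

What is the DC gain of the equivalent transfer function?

Parallel: G_eq = G1 + G2. DC gain = G1(0) + G2(0) = 3/4 + 1/10 = 0.75 + 0.1 = 0.85.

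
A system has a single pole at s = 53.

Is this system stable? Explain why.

Pole at s = 53 is in the right half-plane. Unstable.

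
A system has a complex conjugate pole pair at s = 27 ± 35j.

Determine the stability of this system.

Real part of poles is 27 (> 0, right half-plane). Unstable.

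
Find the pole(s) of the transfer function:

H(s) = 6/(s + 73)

Pole is where denominator = 0: s + 73 = 0, so s = -73.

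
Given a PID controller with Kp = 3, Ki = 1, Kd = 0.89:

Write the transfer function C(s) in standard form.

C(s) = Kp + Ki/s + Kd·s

Substituting values: C(s) = 3 + 1/s + 0.89s = (0.89s² + 3s + 1)/s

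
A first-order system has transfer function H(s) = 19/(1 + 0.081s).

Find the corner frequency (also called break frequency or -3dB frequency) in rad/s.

Corner frequency = 1/τ = 1/0.081 = 12.346 rad/s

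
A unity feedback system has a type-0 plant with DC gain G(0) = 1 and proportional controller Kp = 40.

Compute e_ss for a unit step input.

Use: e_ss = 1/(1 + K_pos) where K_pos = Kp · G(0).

K_pos = Kp · G(0) = 40 × 1 = 40. e_ss = 1/(1 + 40) = 0.0244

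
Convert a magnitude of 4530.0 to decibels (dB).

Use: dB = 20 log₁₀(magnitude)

dB = 20 log₁₀(4530.0) = 73.1 dB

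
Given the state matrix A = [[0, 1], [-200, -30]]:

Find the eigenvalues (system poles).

det(A - λI) = λ² - (-30)λ + 200 = (λ - (-20))(λ - (-10)). Eigenvalues: -20, -10.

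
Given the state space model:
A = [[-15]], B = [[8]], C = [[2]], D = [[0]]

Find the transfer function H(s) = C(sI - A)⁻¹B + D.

(sI - A)⁻¹ = 1/(s + 15). H(s) = 2 × 8/(s + 15) + 0 = 16/(s + 15).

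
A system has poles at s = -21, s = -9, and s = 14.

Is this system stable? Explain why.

Pole(s) at s = 14 are not in the left half-plane. System is unstable.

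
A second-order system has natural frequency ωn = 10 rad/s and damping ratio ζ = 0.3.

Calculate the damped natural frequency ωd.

ωd = ωn√(1 - ζ²) = 10√(1 - 0.3²) = 9.54 rad/s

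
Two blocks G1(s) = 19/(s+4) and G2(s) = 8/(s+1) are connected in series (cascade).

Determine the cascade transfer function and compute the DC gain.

Series: multiply transfer functions. G_eq = 19/(s+4) × 8/(s+1) = 152/((s+4)(s+1)). DC gain = 152/(4×1) = 38.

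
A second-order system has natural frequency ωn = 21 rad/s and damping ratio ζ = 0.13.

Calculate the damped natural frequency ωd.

ωd = ωn√(1 - ζ²) = 21√(1 - 0.13²) = 20.82 rad/s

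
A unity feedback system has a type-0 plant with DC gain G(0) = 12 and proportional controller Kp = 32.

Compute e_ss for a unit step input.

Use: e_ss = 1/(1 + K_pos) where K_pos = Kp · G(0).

K_pos = Kp · G(0) = 32 × 12 = 384. e_ss = 1/(1 + 384) = 0.0026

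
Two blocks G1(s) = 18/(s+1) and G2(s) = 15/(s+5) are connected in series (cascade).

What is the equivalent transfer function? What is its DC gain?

Series: multiply transfer functions. G_eq = 18/(s+1) × 15/(s+5) = 270/((s+1)(s+5)). DC gain = 270/(1×5) = 54.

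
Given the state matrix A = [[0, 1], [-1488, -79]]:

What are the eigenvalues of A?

det(A - λI) = λ² - (-79)λ + 1488 = (λ - (-48))(λ - (-31)). Eigenvalues: -48, -31.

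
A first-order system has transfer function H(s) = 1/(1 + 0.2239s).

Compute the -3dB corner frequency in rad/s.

Corner frequency = 1/τ = 1/0.2239 = 4.466 rad/s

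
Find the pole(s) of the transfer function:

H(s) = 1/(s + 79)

Pole is where denominator = 0: s + 79 = 0, so s = -79.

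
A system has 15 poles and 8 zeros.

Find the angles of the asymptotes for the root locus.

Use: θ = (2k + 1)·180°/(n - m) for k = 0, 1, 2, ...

n - m = 15 - 8 = 7. Angles: θk = (2k + 1)·180°/7 = 25.71°, 77.14°, 128.57°, 180°, 231.43°, 282.86°, 334.29°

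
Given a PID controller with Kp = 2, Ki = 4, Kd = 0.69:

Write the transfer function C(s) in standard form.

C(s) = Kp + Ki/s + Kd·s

Substituting values: C(s) = 2 + 4/s + 0.69s = (0.69s² + 2s + 4)/s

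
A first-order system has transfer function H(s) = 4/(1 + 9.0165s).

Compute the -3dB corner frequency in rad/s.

Corner frequency = 1/τ = 1/9.0165 = 0.111 rad/s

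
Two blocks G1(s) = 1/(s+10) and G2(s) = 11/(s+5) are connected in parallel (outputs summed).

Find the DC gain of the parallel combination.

Parallel: G_eq = G1 + G2. DC gain = G1(0) + G2(0) = 1/10 + 11/5 = 0.1 + 2.2 = 2.3.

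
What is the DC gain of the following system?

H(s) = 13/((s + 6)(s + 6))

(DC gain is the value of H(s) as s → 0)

DC gain = H(0) = 13/(6 × 6) = 13/36 = 0.3611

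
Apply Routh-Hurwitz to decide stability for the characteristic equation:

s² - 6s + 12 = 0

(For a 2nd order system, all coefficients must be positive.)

Coefficients: 1, -6, 12. b=-6 not positive, so system is unstable.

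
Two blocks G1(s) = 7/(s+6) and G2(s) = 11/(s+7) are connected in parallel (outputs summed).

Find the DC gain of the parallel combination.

Parallel: G_eq = G1 + G2. DC gain = G1(0) + G2(0) = 7/6 + 11/7 = 1.1667 + 1.5714 = 2.7381.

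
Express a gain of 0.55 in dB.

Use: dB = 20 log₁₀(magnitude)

dB = 20 log₁₀(0.55) = -5.2 dB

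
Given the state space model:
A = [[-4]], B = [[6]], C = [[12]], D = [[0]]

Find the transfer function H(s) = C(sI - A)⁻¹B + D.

(sI - A)⁻¹ = 1/(s + 4). H(s) = 12 × 6/(s + 4) + 0 = 72/(s + 4).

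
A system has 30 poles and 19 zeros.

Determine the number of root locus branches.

Root locus has n branches where n = number of poles = 30.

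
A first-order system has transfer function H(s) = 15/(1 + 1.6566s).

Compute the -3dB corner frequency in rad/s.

Corner frequency = 1/τ = 1/1.6566 = 0.604 rad/s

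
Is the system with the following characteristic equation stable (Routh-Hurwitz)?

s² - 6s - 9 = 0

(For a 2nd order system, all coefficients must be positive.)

Coefficients: 1, -6, -9. b=-6, c=-9 not positive, so system is unstable.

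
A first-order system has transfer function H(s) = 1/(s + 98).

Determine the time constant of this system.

For H(s) = 1/(s + 1/τ), the pole is at -1/τ = -98, so τ = 1/98 = 0.0102 s.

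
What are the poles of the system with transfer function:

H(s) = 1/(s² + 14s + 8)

Discriminant = 14² - 4×1×8 = 196 - 32 = 164 > 0, so two distinct real poles. Using quadratic formula: s = (-14 ± √164)/(2×1) = (-14 ± √164)/2, with √164 ≈ 12.8062. s₁ ≈ -0.5969, s₂ ≈ -13.4031. Poles: s₁ = -0.5969, s₂ = -13.4031.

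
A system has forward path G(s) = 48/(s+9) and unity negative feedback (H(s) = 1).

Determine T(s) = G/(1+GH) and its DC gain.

T(s) = G/(1+GH) = [48/(s+9)] / [1 + 48/(s+9)] = 48/(s+9+48) = 48/(s+57). DC gain = 48/57 = 0.8421.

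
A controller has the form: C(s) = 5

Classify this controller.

This is a Proportional (P) controller.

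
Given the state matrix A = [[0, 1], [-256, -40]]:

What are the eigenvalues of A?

det(A - λI) = λ² - (-40)λ + 256 = (λ - (-32))(λ - (-8)). Eigenvalues: -32, -8.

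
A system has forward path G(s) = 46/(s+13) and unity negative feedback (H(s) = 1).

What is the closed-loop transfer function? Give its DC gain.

T(s) = G/(1+GH) = [46/(s+13)] / [1 + 46/(s+13)] = 46/(s+13+46) = 46/(s+59). DC gain = 46/59 = 0.7797.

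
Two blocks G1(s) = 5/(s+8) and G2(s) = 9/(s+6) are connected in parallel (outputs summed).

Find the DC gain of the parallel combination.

Parallel: G_eq = G1 + G2. DC gain = G1(0) + G2(0) = 5/8 + 9/6 = 0.625 + 1.5 = 2.125.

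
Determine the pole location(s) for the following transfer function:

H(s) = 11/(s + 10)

Pole is where denominator = 0: s + 10 = 0, so s = -10.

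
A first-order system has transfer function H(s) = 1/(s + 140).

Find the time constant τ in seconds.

For H(s) = 1/(s + 1/τ), the pole is at -1/τ = -140, so τ = 1/140 = 0.0071 s.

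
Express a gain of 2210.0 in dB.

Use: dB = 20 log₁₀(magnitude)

dB = 20 log₁₀(2210.0) = 66.9 dB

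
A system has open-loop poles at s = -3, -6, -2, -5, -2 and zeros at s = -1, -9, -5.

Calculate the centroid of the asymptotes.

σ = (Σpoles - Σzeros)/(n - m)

σ = (Σpoles - Σzeros)/(n - m) = (-18 - (-15))/(5 - 3) = -3/2 = -1.5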